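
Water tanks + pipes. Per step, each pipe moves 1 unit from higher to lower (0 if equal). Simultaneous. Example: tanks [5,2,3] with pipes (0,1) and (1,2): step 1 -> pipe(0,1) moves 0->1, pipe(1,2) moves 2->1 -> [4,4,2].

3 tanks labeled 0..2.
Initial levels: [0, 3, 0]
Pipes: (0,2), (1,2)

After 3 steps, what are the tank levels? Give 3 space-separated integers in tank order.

Answer: 1 1 1

Derivation:
Step 1: flows [0=2,1->2] -> levels [0 2 1]
Step 2: flows [2->0,1->2] -> levels [1 1 1]
Step 3: flows [0=2,1=2] -> levels [1 1 1]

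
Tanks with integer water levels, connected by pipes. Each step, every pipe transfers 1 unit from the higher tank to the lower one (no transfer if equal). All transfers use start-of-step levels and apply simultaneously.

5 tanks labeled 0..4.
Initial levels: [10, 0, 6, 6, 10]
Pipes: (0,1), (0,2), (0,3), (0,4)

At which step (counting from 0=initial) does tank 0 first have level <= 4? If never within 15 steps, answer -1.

Answer: 7

Derivation:
Step 1: flows [0->1,0->2,0->3,0=4] -> levels [7 1 7 7 10]
Step 2: flows [0->1,0=2,0=3,4->0] -> levels [7 2 7 7 9]
Step 3: flows [0->1,0=2,0=3,4->0] -> levels [7 3 7 7 8]
Step 4: flows [0->1,0=2,0=3,4->0] -> levels [7 4 7 7 7]
Step 5: flows [0->1,0=2,0=3,0=4] -> levels [6 5 7 7 7]
Step 6: flows [0->1,2->0,3->0,4->0] -> levels [8 6 6 6 6]
Step 7: flows [0->1,0->2,0->3,0->4] -> levels [4 7 7 7 7]
Tank 0 first reaches <=4 at step 7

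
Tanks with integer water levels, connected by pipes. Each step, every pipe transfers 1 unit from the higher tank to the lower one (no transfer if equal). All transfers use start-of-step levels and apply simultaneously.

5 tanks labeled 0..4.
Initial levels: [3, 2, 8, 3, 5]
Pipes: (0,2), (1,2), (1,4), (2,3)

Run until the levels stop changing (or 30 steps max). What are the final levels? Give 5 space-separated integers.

Answer: 5 5 2 5 4

Derivation:
Step 1: flows [2->0,2->1,4->1,2->3] -> levels [4 4 5 4 4]
Step 2: flows [2->0,2->1,1=4,2->3] -> levels [5 5 2 5 4]
Step 3: flows [0->2,1->2,1->4,3->2] -> levels [4 3 5 4 5]
Step 4: flows [2->0,2->1,4->1,2->3] -> levels [5 5 2 5 4]
  -> period-2 cycle: step 4 state = step 2 state; never stabilizes
  -> state at step 30: (30-2) mod 2 = 0, same as step 2 -> [5 5 2 5 4]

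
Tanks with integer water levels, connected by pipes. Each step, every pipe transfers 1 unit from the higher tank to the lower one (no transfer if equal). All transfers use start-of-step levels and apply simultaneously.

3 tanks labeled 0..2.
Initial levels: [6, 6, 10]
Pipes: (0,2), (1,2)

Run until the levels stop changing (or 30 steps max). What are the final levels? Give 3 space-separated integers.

Step 1: flows [2->0,2->1] -> levels [7 7 8]
Step 2: flows [2->0,2->1] -> levels [8 8 6]
Step 3: flows [0->2,1->2] -> levels [7 7 8]
  -> period-2 cycle: step 3 state = step 1 state; never stabilizes
  -> state at step 30: (30-1) mod 2 = 1, same as step 2 -> [8 8 6]

Answer: 8 8 6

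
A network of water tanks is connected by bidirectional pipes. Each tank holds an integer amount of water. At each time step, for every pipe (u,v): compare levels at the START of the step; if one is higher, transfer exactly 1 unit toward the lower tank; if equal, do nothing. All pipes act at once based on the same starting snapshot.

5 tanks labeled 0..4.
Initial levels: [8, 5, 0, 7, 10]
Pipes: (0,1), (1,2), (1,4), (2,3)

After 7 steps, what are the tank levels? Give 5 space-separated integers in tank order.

Answer: 7 5 6 5 7

Derivation:
Step 1: flows [0->1,1->2,4->1,3->2] -> levels [7 6 2 6 9]
Step 2: flows [0->1,1->2,4->1,3->2] -> levels [6 7 4 5 8]
Step 3: flows [1->0,1->2,4->1,3->2] -> levels [7 6 6 4 7]
Step 4: flows [0->1,1=2,4->1,2->3] -> levels [6 8 5 5 6]
Step 5: flows [1->0,1->2,1->4,2=3] -> levels [7 5 6 5 7]
Step 6: flows [0->1,2->1,4->1,2->3] -> levels [6 8 4 6 6]
Step 7: flows [1->0,1->2,1->4,3->2] -> levels [7 5 6 5 7]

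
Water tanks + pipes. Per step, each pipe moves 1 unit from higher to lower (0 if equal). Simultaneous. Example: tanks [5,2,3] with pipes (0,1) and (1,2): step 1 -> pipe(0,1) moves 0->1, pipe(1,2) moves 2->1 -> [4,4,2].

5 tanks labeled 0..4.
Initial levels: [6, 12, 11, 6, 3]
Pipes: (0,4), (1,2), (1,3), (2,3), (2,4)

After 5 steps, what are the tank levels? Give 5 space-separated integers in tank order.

Step 1: flows [0->4,1->2,1->3,2->3,2->4] -> levels [5 10 10 8 5]
Step 2: flows [0=4,1=2,1->3,2->3,2->4] -> levels [5 9 8 10 6]
Step 3: flows [4->0,1->2,3->1,3->2,2->4] -> levels [6 9 9 8 6]
Step 4: flows [0=4,1=2,1->3,2->3,2->4] -> levels [6 8 7 10 7]
Step 5: flows [4->0,1->2,3->1,3->2,2=4] -> levels [7 8 9 8 6]

Answer: 7 8 9 8 6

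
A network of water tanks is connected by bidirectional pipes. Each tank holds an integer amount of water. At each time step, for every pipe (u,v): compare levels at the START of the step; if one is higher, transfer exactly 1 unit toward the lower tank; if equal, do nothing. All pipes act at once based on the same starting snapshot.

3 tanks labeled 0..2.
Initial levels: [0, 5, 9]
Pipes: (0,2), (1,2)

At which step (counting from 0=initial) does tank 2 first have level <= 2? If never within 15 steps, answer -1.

Answer: -1

Derivation:
Step 1: flows [2->0,2->1] -> levels [1 6 7]
Step 2: flows [2->0,2->1] -> levels [2 7 5]
Step 3: flows [2->0,1->2] -> levels [3 6 5]
Step 4: flows [2->0,1->2] -> levels [4 5 5]
Step 5: flows [2->0,1=2] -> levels [5 5 4]
Step 6: flows [0->2,1->2] -> levels [4 4 6]
Step 7: flows [2->0,2->1] -> levels [5 5 4]
  -> period-2 cycle (repeats step 5); tank 2 never drops to <=2
Tank 2 never reaches <=2 within 15 steps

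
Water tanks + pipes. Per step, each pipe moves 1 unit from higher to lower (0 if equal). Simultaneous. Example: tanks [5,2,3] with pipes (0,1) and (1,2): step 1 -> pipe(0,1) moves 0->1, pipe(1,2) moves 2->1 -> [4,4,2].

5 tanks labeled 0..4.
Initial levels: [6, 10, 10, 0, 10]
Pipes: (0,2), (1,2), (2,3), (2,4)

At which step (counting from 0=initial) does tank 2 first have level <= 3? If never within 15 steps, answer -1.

Answer: -1

Derivation:
Step 1: flows [2->0,1=2,2->3,2=4] -> levels [7 10 8 1 10]
Step 2: flows [2->0,1->2,2->3,4->2] -> levels [8 9 8 2 9]
Step 3: flows [0=2,1->2,2->3,4->2] -> levels [8 8 9 3 8]
Step 4: flows [2->0,2->1,2->3,2->4] -> levels [9 9 5 4 9]
Step 5: flows [0->2,1->2,2->3,4->2] -> levels [8 8 7 5 8]
Step 6: flows [0->2,1->2,2->3,4->2] -> levels [7 7 9 6 7]
Step 7: flows [2->0,2->1,2->3,2->4] -> levels [8 8 5 7 8]
Step 8: flows [0->2,1->2,3->2,4->2] -> levels [7 7 9 6 7]
  -> period-2 cycle (repeats step 6); tank 2 never drops to <=3
Tank 2 never reaches <=3 within 15 steps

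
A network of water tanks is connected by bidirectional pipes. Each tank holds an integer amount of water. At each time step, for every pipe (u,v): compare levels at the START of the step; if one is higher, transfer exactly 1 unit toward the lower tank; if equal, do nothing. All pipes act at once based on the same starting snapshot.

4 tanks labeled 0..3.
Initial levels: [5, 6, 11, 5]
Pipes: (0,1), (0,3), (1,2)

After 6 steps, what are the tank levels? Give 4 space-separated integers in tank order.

Answer: 5 8 7 7

Derivation:
Step 1: flows [1->0,0=3,2->1] -> levels [6 6 10 5]
Step 2: flows [0=1,0->3,2->1] -> levels [5 7 9 6]
Step 3: flows [1->0,3->0,2->1] -> levels [7 7 8 5]
Step 4: flows [0=1,0->3,2->1] -> levels [6 8 7 6]
Step 5: flows [1->0,0=3,1->2] -> levels [7 6 8 6]
Step 6: flows [0->1,0->3,2->1] -> levels [5 8 7 7]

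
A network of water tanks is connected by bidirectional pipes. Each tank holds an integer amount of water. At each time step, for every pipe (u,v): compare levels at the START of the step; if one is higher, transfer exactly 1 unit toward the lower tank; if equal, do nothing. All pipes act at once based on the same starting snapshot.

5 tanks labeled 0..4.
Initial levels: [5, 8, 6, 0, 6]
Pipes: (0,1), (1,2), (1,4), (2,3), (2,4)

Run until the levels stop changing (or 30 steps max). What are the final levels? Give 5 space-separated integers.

Step 1: flows [1->0,1->2,1->4,2->3,2=4] -> levels [6 5 6 1 7]
Step 2: flows [0->1,2->1,4->1,2->3,4->2] -> levels [5 8 5 2 5]
Step 3: flows [1->0,1->2,1->4,2->3,2=4] -> levels [6 5 5 3 6]
Step 4: flows [0->1,1=2,4->1,2->3,4->2] -> levels [5 7 5 4 4]
Step 5: flows [1->0,1->2,1->4,2->3,2->4] -> levels [6 4 4 5 6]
Step 6: flows [0->1,1=2,4->1,3->2,4->2] -> levels [5 6 6 4 4]
Step 7: flows [1->0,1=2,1->4,2->3,2->4] -> levels [6 4 4 5 6]
  -> period-2 cycle: step 7 state = step 5 state; never stabilizes
  -> state at step 30: (30-5) mod 2 = 1, same as step 6 -> [5 6 6 4 4]

Answer: 5 6 6 4 4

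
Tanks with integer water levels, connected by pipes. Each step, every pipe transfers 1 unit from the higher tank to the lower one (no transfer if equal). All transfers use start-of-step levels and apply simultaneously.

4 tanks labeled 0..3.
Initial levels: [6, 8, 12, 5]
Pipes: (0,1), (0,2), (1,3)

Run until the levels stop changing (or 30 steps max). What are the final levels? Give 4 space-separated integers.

Step 1: flows [1->0,2->0,1->3] -> levels [8 6 11 6]
Step 2: flows [0->1,2->0,1=3] -> levels [8 7 10 6]
Step 3: flows [0->1,2->0,1->3] -> levels [8 7 9 7]
Step 4: flows [0->1,2->0,1=3] -> levels [8 8 8 7]
Step 5: flows [0=1,0=2,1->3] -> levels [8 7 8 8]
Step 6: flows [0->1,0=2,3->1] -> levels [7 9 8 7]
Step 7: flows [1->0,2->0,1->3] -> levels [9 7 7 8]
Step 8: flows [0->1,0->2,3->1] -> levels [7 9 8 7]
  -> period-2 cycle: step 8 state = step 6 state; never stabilizes
  -> state at step 30: (30-6) mod 2 = 0, same as step 6 -> [7 9 8 7]

Answer: 7 9 8 7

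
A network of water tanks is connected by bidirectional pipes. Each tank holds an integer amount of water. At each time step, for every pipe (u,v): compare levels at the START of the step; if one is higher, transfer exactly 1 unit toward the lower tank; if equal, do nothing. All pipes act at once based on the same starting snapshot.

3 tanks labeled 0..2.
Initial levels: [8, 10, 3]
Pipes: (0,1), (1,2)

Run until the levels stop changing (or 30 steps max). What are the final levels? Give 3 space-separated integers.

Step 1: flows [1->0,1->2] -> levels [9 8 4]
Step 2: flows [0->1,1->2] -> levels [8 8 5]
Step 3: flows [0=1,1->2] -> levels [8 7 6]
Step 4: flows [0->1,1->2] -> levels [7 7 7]
Step 5: flows [0=1,1=2] -> levels [7 7 7]
  -> stable (no change)

Answer: 7 7 7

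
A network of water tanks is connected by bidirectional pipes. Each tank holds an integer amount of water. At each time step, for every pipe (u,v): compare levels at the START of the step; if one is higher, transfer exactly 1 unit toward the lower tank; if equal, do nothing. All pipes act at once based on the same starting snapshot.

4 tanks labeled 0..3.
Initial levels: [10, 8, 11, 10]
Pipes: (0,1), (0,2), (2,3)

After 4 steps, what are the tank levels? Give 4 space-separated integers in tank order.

Answer: 8 10 11 10

Derivation:
Step 1: flows [0->1,2->0,2->3] -> levels [10 9 9 11]
Step 2: flows [0->1,0->2,3->2] -> levels [8 10 11 10]
Step 3: flows [1->0,2->0,2->3] -> levels [10 9 9 11]
  -> period-2 cycle: step 3 state = step 1 state
  -> state at step 4: (4-1) mod 2 = 1, same as step 2 -> [8 10 11 10]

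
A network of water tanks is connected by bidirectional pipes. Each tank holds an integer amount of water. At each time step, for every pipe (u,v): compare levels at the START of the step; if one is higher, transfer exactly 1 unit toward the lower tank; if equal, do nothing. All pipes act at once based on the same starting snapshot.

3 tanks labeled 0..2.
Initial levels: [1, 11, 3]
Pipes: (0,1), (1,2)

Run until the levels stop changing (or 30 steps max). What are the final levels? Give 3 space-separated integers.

Step 1: flows [1->0,1->2] -> levels [2 9 4]
Step 2: flows [1->0,1->2] -> levels [3 7 5]
Step 3: flows [1->0,1->2] -> levels [4 5 6]
Step 4: flows [1->0,2->1] -> levels [5 5 5]
Step 5: flows [0=1,1=2] -> levels [5 5 5]
  -> stable (no change)

Answer: 5 5 5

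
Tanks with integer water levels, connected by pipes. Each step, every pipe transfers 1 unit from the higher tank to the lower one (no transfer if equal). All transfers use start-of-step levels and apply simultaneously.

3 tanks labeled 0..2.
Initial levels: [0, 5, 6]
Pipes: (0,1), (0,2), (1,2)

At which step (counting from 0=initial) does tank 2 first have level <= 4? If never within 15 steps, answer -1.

Step 1: flows [1->0,2->0,2->1] -> levels [2 5 4]
Tank 2 first reaches <=4 at step 1

Answer: 1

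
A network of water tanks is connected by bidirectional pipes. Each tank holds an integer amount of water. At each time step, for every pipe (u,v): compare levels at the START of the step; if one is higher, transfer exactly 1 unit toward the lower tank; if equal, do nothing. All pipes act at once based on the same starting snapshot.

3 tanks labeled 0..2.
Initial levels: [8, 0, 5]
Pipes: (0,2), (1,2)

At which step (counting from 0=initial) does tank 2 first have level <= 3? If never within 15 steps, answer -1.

Answer: 6

Derivation:
Step 1: flows [0->2,2->1] -> levels [7 1 5]
Step 2: flows [0->2,2->1] -> levels [6 2 5]
Step 3: flows [0->2,2->1] -> levels [5 3 5]
Step 4: flows [0=2,2->1] -> levels [5 4 4]
Step 5: flows [0->2,1=2] -> levels [4 4 5]
Step 6: flows [2->0,2->1] -> levels [5 5 3]
Tank 2 first reaches <=3 at step 6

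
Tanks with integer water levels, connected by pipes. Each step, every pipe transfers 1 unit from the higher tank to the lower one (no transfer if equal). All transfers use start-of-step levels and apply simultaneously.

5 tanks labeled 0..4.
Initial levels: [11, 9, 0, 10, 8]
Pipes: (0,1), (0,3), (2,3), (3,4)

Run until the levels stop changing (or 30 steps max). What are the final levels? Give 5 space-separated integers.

Step 1: flows [0->1,0->3,3->2,3->4] -> levels [9 10 1 9 9]
Step 2: flows [1->0,0=3,3->2,3=4] -> levels [10 9 2 8 9]
Step 3: flows [0->1,0->3,3->2,4->3] -> levels [8 10 3 9 8]
Step 4: flows [1->0,3->0,3->2,3->4] -> levels [10 9 4 6 9]
Step 5: flows [0->1,0->3,3->2,4->3] -> levels [8 10 5 7 8]
Step 6: flows [1->0,0->3,3->2,4->3] -> levels [8 9 6 8 7]
Step 7: flows [1->0,0=3,3->2,3->4] -> levels [9 8 7 6 8]
Step 8: flows [0->1,0->3,2->3,4->3] -> levels [7 9 6 9 7]
Step 9: flows [1->0,3->0,3->2,3->4] -> levels [9 8 7 6 8]
  -> period-2 cycle: step 9 state = step 7 state; never stabilizes
  -> state at step 30: (30-7) mod 2 = 1, same as step 8 -> [7 9 6 9 7]

Answer: 7 9 6 9 7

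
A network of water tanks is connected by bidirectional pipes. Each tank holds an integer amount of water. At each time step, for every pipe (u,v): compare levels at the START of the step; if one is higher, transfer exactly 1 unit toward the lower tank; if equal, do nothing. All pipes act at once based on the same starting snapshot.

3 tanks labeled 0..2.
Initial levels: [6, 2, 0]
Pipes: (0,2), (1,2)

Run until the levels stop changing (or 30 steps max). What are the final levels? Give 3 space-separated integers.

Step 1: flows [0->2,1->2] -> levels [5 1 2]
Step 2: flows [0->2,2->1] -> levels [4 2 2]
Step 3: flows [0->2,1=2] -> levels [3 2 3]
Step 4: flows [0=2,2->1] -> levels [3 3 2]
Step 5: flows [0->2,1->2] -> levels [2 2 4]
Step 6: flows [2->0,2->1] -> levels [3 3 2]
  -> period-2 cycle: step 6 state = step 4 state; never stabilizes
  -> state at step 30: (30-4) mod 2 = 0, same as step 4 -> [3 3 2]

Answer: 3 3 2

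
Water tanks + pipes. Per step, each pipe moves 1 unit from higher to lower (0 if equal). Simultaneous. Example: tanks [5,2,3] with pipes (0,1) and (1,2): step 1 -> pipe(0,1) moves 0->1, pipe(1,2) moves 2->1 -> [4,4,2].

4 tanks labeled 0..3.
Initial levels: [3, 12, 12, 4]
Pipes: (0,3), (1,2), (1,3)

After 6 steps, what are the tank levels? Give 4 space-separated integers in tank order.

Step 1: flows [3->0,1=2,1->3] -> levels [4 11 12 4]
Step 2: flows [0=3,2->1,1->3] -> levels [4 11 11 5]
Step 3: flows [3->0,1=2,1->3] -> levels [5 10 11 5]
Step 4: flows [0=3,2->1,1->3] -> levels [5 10 10 6]
Step 5: flows [3->0,1=2,1->3] -> levels [6 9 10 6]
Step 6: flows [0=3,2->1,1->3] -> levels [6 9 9 7]

Answer: 6 9 9 7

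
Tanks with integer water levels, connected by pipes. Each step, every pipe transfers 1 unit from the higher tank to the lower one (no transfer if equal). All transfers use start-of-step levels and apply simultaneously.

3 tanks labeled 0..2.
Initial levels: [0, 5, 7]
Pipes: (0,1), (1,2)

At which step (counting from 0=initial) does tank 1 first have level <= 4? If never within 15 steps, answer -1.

Answer: 3

Derivation:
Step 1: flows [1->0,2->1] -> levels [1 5 6]
Step 2: flows [1->0,2->1] -> levels [2 5 5]
Step 3: flows [1->0,1=2] -> levels [3 4 5]
Tank 1 first reaches <=4 at step 3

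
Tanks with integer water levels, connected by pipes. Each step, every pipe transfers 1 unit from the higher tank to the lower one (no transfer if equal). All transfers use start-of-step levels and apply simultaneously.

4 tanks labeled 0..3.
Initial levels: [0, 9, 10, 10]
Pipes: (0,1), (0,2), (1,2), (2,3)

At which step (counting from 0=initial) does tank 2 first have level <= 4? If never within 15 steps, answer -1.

Answer: -1

Derivation:
Step 1: flows [1->0,2->0,2->1,2=3] -> levels [2 9 8 10]
Step 2: flows [1->0,2->0,1->2,3->2] -> levels [4 7 9 9]
Step 3: flows [1->0,2->0,2->1,2=3] -> levels [6 7 7 9]
Step 4: flows [1->0,2->0,1=2,3->2] -> levels [8 6 7 8]
Step 5: flows [0->1,0->2,2->1,3->2] -> levels [6 8 8 7]
Step 6: flows [1->0,2->0,1=2,2->3] -> levels [8 7 6 8]
Step 7: flows [0->1,0->2,1->2,3->2] -> levels [6 7 9 7]
Step 8: flows [1->0,2->0,2->1,2->3] -> levels [8 7 6 8]
  -> period-2 cycle (repeats step 6); tank 2 never drops to <=4
Tank 2 never reaches <=4 within 15 steps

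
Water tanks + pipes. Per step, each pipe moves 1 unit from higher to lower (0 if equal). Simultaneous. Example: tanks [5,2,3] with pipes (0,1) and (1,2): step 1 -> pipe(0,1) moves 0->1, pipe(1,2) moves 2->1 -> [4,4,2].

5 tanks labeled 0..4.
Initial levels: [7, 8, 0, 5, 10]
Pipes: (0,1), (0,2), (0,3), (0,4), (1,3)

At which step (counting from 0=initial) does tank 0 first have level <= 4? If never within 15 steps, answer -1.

Step 1: flows [1->0,0->2,0->3,4->0,1->3] -> levels [7 6 1 7 9]
Step 2: flows [0->1,0->2,0=3,4->0,3->1] -> levels [6 8 2 6 8]
Step 3: flows [1->0,0->2,0=3,4->0,1->3] -> levels [7 6 3 7 7]
Step 4: flows [0->1,0->2,0=3,0=4,3->1] -> levels [5 8 4 6 7]
Step 5: flows [1->0,0->2,3->0,4->0,1->3] -> levels [7 6 5 6 6]
Step 6: flows [0->1,0->2,0->3,0->4,1=3] -> levels [3 7 6 7 7]
Tank 0 first reaches <=4 at step 6

Answer: 6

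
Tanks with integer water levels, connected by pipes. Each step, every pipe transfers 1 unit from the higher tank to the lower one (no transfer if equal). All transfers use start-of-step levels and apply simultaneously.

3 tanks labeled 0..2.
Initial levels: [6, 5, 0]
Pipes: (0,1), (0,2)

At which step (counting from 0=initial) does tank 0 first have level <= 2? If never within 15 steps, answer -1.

Answer: -1

Derivation:
Step 1: flows [0->1,0->2] -> levels [4 6 1]
Step 2: flows [1->0,0->2] -> levels [4 5 2]
Step 3: flows [1->0,0->2] -> levels [4 4 3]
Step 4: flows [0=1,0->2] -> levels [3 4 4]
Step 5: flows [1->0,2->0] -> levels [5 3 3]
Step 6: flows [0->1,0->2] -> levels [3 4 4]
  -> period-2 cycle (repeats step 4); tank 0 never drops to <=2
Tank 0 never reaches <=2 within 15 steps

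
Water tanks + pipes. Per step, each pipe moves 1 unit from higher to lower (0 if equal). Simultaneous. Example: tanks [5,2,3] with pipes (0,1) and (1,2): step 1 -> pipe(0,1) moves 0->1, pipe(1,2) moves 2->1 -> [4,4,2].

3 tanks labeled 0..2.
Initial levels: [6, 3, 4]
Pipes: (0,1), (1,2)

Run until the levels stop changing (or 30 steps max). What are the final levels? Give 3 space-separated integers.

Answer: 5 3 5

Derivation:
Step 1: flows [0->1,2->1] -> levels [5 5 3]
Step 2: flows [0=1,1->2] -> levels [5 4 4]
Step 3: flows [0->1,1=2] -> levels [4 5 4]
Step 4: flows [1->0,1->2] -> levels [5 3 5]
Step 5: flows [0->1,2->1] -> levels [4 5 4]
  -> period-2 cycle: step 5 state = step 3 state; never stabilizes
  -> state at step 30: (30-3) mod 2 = 1, same as step 4 -> [5 3 5]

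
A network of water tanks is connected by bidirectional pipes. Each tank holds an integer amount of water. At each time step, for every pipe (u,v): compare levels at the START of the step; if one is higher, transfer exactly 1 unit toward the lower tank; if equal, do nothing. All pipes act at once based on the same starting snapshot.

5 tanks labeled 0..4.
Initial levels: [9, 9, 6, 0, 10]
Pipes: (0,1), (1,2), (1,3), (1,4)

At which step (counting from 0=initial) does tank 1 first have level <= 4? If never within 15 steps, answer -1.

Answer: 7

Derivation:
Step 1: flows [0=1,1->2,1->3,4->1] -> levels [9 8 7 1 9]
Step 2: flows [0->1,1->2,1->3,4->1] -> levels [8 8 8 2 8]
Step 3: flows [0=1,1=2,1->3,1=4] -> levels [8 7 8 3 8]
Step 4: flows [0->1,2->1,1->3,4->1] -> levels [7 9 7 4 7]
Step 5: flows [1->0,1->2,1->3,1->4] -> levels [8 5 8 5 8]
Step 6: flows [0->1,2->1,1=3,4->1] -> levels [7 8 7 5 7]
Step 7: flows [1->0,1->2,1->3,1->4] -> levels [8 4 8 6 8]
Tank 1 first reaches <=4 at step 7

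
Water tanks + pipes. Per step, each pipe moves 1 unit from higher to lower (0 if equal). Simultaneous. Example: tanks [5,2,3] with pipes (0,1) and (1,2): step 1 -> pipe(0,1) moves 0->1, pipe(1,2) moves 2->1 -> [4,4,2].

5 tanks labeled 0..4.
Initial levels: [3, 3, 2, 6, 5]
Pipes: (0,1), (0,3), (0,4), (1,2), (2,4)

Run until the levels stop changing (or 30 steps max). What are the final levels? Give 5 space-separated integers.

Step 1: flows [0=1,3->0,4->0,1->2,4->2] -> levels [5 2 4 5 3]
Step 2: flows [0->1,0=3,0->4,2->1,2->4] -> levels [3 4 2 5 5]
Step 3: flows [1->0,3->0,4->0,1->2,4->2] -> levels [6 2 4 4 3]
Step 4: flows [0->1,0->3,0->4,2->1,2->4] -> levels [3 4 2 5 5]
  -> period-2 cycle: step 4 state = step 2 state; never stabilizes
  -> state at step 30: (30-2) mod 2 = 0, same as step 2 -> [3 4 2 5 5]

Answer: 3 4 2 5 5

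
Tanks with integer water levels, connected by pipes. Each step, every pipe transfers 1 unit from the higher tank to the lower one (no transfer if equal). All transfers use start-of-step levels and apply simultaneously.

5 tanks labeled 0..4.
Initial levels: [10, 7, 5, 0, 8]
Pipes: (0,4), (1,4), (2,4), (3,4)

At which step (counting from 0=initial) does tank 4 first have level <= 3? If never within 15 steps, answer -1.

Step 1: flows [0->4,4->1,4->2,4->3] -> levels [9 8 6 1 6]
Step 2: flows [0->4,1->4,2=4,4->3] -> levels [8 7 6 2 7]
Step 3: flows [0->4,1=4,4->2,4->3] -> levels [7 7 7 3 6]
Step 4: flows [0->4,1->4,2->4,4->3] -> levels [6 6 6 4 8]
Step 5: flows [4->0,4->1,4->2,4->3] -> levels [7 7 7 5 4]
Step 6: flows [0->4,1->4,2->4,3->4] -> levels [6 6 6 4 8]
  -> period-2 cycle (repeats step 4); tank 4 never drops to <=3
Tank 4 never reaches <=3 within 15 steps

Answer: -1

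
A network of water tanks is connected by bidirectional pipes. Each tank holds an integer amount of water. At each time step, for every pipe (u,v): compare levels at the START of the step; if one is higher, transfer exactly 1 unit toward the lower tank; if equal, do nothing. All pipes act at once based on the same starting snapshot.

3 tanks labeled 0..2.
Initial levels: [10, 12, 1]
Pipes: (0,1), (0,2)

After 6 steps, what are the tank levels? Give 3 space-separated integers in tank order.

Answer: 8 8 7

Derivation:
Step 1: flows [1->0,0->2] -> levels [10 11 2]
Step 2: flows [1->0,0->2] -> levels [10 10 3]
Step 3: flows [0=1,0->2] -> levels [9 10 4]
Step 4: flows [1->0,0->2] -> levels [9 9 5]
Step 5: flows [0=1,0->2] -> levels [8 9 6]
Step 6: flows [1->0,0->2] -> levels [8 8 7]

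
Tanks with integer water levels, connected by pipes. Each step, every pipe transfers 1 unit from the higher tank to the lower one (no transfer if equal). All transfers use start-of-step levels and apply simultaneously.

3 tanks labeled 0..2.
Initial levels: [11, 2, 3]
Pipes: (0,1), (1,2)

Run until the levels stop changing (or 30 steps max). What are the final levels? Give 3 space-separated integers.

Answer: 5 6 5

Derivation:
Step 1: flows [0->1,2->1] -> levels [10 4 2]
Step 2: flows [0->1,1->2] -> levels [9 4 3]
Step 3: flows [0->1,1->2] -> levels [8 4 4]
Step 4: flows [0->1,1=2] -> levels [7 5 4]
Step 5: flows [0->1,1->2] -> levels [6 5 5]
Step 6: flows [0->1,1=2] -> levels [5 6 5]
Step 7: flows [1->0,1->2] -> levels [6 4 6]
Step 8: flows [0->1,2->1] -> levels [5 6 5]
  -> period-2 cycle: step 8 state = step 6 state; never stabilizes
  -> state at step 30: (30-6) mod 2 = 0, same as step 6 -> [5 6 5]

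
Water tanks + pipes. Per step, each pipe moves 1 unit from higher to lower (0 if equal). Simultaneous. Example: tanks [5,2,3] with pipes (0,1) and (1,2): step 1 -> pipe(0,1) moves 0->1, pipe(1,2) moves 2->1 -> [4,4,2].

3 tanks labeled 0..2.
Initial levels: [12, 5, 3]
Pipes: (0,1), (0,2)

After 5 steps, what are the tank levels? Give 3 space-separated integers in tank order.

Answer: 6 7 7

Derivation:
Step 1: flows [0->1,0->2] -> levels [10 6 4]
Step 2: flows [0->1,0->2] -> levels [8 7 5]
Step 3: flows [0->1,0->2] -> levels [6 8 6]
Step 4: flows [1->0,0=2] -> levels [7 7 6]
Step 5: flows [0=1,0->2] -> levels [6 7 7]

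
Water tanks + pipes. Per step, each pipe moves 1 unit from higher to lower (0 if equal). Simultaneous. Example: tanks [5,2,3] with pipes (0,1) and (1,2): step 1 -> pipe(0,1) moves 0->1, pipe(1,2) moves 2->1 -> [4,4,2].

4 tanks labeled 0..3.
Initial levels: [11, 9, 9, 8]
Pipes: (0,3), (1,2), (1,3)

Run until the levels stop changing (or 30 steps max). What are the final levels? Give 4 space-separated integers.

Answer: 10 10 8 9

Derivation:
Step 1: flows [0->3,1=2,1->3] -> levels [10 8 9 10]
Step 2: flows [0=3,2->1,3->1] -> levels [10 10 8 9]
Step 3: flows [0->3,1->2,1->3] -> levels [9 8 9 11]
Step 4: flows [3->0,2->1,3->1] -> levels [10 10 8 9]
  -> period-2 cycle: step 4 state = step 2 state; never stabilizes
  -> state at step 30: (30-2) mod 2 = 0, same as step 2 -> [10 10 8 9]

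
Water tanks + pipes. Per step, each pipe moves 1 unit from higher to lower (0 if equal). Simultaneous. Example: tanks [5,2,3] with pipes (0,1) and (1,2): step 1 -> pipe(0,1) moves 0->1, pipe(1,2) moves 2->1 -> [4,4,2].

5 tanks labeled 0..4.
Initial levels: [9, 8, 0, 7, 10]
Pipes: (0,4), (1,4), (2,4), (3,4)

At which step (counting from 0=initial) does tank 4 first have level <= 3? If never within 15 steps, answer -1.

Step 1: flows [4->0,4->1,4->2,4->3] -> levels [10 9 1 8 6]
Step 2: flows [0->4,1->4,4->2,3->4] -> levels [9 8 2 7 8]
Step 3: flows [0->4,1=4,4->2,4->3] -> levels [8 8 3 8 7]
Step 4: flows [0->4,1->4,4->2,3->4] -> levels [7 7 4 7 9]
Step 5: flows [4->0,4->1,4->2,4->3] -> levels [8 8 5 8 5]
Step 6: flows [0->4,1->4,2=4,3->4] -> levels [7 7 5 7 8]
Step 7: flows [4->0,4->1,4->2,4->3] -> levels [8 8 6 8 4]
Step 8: flows [0->4,1->4,2->4,3->4] -> levels [7 7 5 7 8]
  -> period-2 cycle (repeats step 6); tank 4 never drops to <=3
Tank 4 never reaches <=3 within 15 steps

Answer: -1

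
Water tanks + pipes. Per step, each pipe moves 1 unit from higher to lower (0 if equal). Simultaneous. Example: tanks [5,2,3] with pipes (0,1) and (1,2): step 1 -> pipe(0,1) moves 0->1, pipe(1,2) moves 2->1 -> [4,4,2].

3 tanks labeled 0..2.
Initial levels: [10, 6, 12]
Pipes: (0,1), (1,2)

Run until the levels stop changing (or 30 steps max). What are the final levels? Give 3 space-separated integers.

Answer: 9 10 9

Derivation:
Step 1: flows [0->1,2->1] -> levels [9 8 11]
Step 2: flows [0->1,2->1] -> levels [8 10 10]
Step 3: flows [1->0,1=2] -> levels [9 9 10]
Step 4: flows [0=1,2->1] -> levels [9 10 9]
Step 5: flows [1->0,1->2] -> levels [10 8 10]
Step 6: flows [0->1,2->1] -> levels [9 10 9]
  -> period-2 cycle: step 6 state = step 4 state; never stabilizes
  -> state at step 30: (30-4) mod 2 = 0, same as step 4 -> [9 10 9]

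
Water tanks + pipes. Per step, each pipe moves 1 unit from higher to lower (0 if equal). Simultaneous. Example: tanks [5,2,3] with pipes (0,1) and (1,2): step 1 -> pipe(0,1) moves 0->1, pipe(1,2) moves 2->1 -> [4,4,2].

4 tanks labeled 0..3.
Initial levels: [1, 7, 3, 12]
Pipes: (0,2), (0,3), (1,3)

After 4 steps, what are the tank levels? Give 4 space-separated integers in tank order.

Answer: 4 8 4 7

Derivation:
Step 1: flows [2->0,3->0,3->1] -> levels [3 8 2 10]
Step 2: flows [0->2,3->0,3->1] -> levels [3 9 3 8]
Step 3: flows [0=2,3->0,1->3] -> levels [4 8 3 8]
Step 4: flows [0->2,3->0,1=3] -> levels [4 8 4 7]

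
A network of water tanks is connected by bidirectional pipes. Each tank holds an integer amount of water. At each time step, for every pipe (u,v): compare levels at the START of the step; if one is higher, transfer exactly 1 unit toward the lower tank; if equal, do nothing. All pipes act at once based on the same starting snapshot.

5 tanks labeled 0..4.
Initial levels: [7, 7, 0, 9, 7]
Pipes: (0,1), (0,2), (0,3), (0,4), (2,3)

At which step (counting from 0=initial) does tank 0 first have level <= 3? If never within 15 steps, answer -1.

Step 1: flows [0=1,0->2,3->0,0=4,3->2] -> levels [7 7 2 7 7]
Step 2: flows [0=1,0->2,0=3,0=4,3->2] -> levels [6 7 4 6 7]
Step 3: flows [1->0,0->2,0=3,4->0,3->2] -> levels [7 6 6 5 6]
Step 4: flows [0->1,0->2,0->3,0->4,2->3] -> levels [3 7 6 7 7]
Tank 0 first reaches <=3 at step 4

Answer: 4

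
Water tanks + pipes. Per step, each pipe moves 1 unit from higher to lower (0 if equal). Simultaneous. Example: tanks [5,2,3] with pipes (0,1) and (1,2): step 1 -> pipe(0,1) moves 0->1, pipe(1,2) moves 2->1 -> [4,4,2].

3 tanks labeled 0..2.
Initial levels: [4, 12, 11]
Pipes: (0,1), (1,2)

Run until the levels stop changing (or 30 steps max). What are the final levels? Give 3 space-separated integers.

Step 1: flows [1->0,1->2] -> levels [5 10 12]
Step 2: flows [1->0,2->1] -> levels [6 10 11]
Step 3: flows [1->0,2->1] -> levels [7 10 10]
Step 4: flows [1->0,1=2] -> levels [8 9 10]
Step 5: flows [1->0,2->1] -> levels [9 9 9]
Step 6: flows [0=1,1=2] -> levels [9 9 9]
  -> stable (no change)

Answer: 9 9 9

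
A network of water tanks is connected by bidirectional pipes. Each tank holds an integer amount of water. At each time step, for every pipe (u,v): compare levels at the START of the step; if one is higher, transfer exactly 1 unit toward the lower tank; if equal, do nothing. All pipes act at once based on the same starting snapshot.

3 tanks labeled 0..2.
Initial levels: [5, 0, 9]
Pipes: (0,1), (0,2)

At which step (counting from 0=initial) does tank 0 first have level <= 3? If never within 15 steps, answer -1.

Answer: -1

Derivation:
Step 1: flows [0->1,2->0] -> levels [5 1 8]
Step 2: flows [0->1,2->0] -> levels [5 2 7]
Step 3: flows [0->1,2->0] -> levels [5 3 6]
Step 4: flows [0->1,2->0] -> levels [5 4 5]
Step 5: flows [0->1,0=2] -> levels [4 5 5]
Step 6: flows [1->0,2->0] -> levels [6 4 4]
Step 7: flows [0->1,0->2] -> levels [4 5 5]
  -> period-2 cycle (repeats step 5); tank 0 never drops to <=3
Tank 0 never reaches <=3 within 15 steps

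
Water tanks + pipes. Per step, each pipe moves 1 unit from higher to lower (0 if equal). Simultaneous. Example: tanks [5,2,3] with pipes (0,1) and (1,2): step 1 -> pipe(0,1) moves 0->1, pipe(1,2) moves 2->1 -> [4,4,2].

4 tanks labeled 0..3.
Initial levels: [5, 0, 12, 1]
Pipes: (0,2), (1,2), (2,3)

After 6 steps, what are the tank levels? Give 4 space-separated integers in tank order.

Step 1: flows [2->0,2->1,2->3] -> levels [6 1 9 2]
Step 2: flows [2->0,2->1,2->3] -> levels [7 2 6 3]
Step 3: flows [0->2,2->1,2->3] -> levels [6 3 5 4]
Step 4: flows [0->2,2->1,2->3] -> levels [5 4 4 5]
Step 5: flows [0->2,1=2,3->2] -> levels [4 4 6 4]
Step 6: flows [2->0,2->1,2->3] -> levels [5 5 3 5]

Answer: 5 5 3 5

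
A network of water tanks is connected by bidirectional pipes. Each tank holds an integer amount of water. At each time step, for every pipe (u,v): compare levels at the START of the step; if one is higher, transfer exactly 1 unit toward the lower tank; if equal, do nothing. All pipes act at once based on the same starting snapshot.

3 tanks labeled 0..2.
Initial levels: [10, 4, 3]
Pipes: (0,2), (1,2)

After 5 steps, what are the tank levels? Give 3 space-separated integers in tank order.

Answer: 6 6 5

Derivation:
Step 1: flows [0->2,1->2] -> levels [9 3 5]
Step 2: flows [0->2,2->1] -> levels [8 4 5]
Step 3: flows [0->2,2->1] -> levels [7 5 5]
Step 4: flows [0->2,1=2] -> levels [6 5 6]
Step 5: flows [0=2,2->1] -> levels [6 6 5]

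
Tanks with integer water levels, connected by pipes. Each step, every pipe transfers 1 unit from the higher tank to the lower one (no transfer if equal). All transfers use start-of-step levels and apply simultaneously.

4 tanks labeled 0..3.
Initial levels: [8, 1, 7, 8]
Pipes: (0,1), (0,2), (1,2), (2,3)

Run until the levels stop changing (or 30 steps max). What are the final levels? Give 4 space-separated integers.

Answer: 6 6 5 7

Derivation:
Step 1: flows [0->1,0->2,2->1,3->2] -> levels [6 3 8 7]
Step 2: flows [0->1,2->0,2->1,2->3] -> levels [6 5 5 8]
Step 3: flows [0->1,0->2,1=2,3->2] -> levels [4 6 7 7]
Step 4: flows [1->0,2->0,2->1,2=3] -> levels [6 6 5 7]
Step 5: flows [0=1,0->2,1->2,3->2] -> levels [5 5 8 6]
Step 6: flows [0=1,2->0,2->1,2->3] -> levels [6 6 5 7]
  -> period-2 cycle: step 6 state = step 4 state; never stabilizes
  -> state at step 30: (30-4) mod 2 = 0, same as step 4 -> [6 6 5 7]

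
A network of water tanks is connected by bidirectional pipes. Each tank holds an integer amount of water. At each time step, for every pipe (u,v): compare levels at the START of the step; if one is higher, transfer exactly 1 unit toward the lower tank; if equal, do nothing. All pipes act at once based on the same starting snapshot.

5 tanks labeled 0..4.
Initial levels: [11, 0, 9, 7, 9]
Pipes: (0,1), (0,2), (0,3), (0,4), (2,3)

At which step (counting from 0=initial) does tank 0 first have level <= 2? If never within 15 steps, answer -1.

Answer: -1

Derivation:
Step 1: flows [0->1,0->2,0->3,0->4,2->3] -> levels [7 1 9 9 10]
Step 2: flows [0->1,2->0,3->0,4->0,2=3] -> levels [9 2 8 8 9]
Step 3: flows [0->1,0->2,0->3,0=4,2=3] -> levels [6 3 9 9 9]
Step 4: flows [0->1,2->0,3->0,4->0,2=3] -> levels [8 4 8 8 8]
Step 5: flows [0->1,0=2,0=3,0=4,2=3] -> levels [7 5 8 8 8]
Step 6: flows [0->1,2->0,3->0,4->0,2=3] -> levels [9 6 7 7 7]
Step 7: flows [0->1,0->2,0->3,0->4,2=3] -> levels [5 7 8 8 8]
Step 8: flows [1->0,2->0,3->0,4->0,2=3] -> levels [9 6 7 7 7]
  -> period-2 cycle (repeats step 6); tank 0 never drops to <=2
Tank 0 never reaches <=2 within 15 steps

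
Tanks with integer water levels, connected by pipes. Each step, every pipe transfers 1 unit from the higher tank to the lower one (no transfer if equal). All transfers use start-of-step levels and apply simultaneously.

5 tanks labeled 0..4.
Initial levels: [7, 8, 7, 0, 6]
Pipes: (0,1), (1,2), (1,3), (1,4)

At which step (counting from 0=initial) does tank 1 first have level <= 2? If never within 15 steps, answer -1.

Step 1: flows [1->0,1->2,1->3,1->4] -> levels [8 4 8 1 7]
Step 2: flows [0->1,2->1,1->3,4->1] -> levels [7 6 7 2 6]
Step 3: flows [0->1,2->1,1->3,1=4] -> levels [6 7 6 3 6]
Step 4: flows [1->0,1->2,1->3,1->4] -> levels [7 3 7 4 7]
Step 5: flows [0->1,2->1,3->1,4->1] -> levels [6 7 6 3 6]
  -> period-2 cycle (repeats step 3); tank 1 never drops to <=2
Tank 1 never reaches <=2 within 15 steps

Answer: -1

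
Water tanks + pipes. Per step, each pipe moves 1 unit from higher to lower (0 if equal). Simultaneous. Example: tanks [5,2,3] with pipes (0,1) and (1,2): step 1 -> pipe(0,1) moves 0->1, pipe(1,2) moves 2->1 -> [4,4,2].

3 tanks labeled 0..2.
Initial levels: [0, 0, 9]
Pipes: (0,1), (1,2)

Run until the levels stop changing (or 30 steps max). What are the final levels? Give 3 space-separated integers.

Answer: 3 3 3

Derivation:
Step 1: flows [0=1,2->1] -> levels [0 1 8]
Step 2: flows [1->0,2->1] -> levels [1 1 7]
Step 3: flows [0=1,2->1] -> levels [1 2 6]
Step 4: flows [1->0,2->1] -> levels [2 2 5]
Step 5: flows [0=1,2->1] -> levels [2 3 4]
Step 6: flows [1->0,2->1] -> levels [3 3 3]
Step 7: flows [0=1,1=2] -> levels [3 3 3]
  -> stable (no change)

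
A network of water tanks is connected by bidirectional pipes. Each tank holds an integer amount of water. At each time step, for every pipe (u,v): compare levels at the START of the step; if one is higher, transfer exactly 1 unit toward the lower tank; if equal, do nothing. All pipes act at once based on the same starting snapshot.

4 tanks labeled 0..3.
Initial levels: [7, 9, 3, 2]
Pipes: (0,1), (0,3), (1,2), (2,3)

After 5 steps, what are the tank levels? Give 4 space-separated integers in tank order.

Step 1: flows [1->0,0->3,1->2,2->3] -> levels [7 7 3 4]
Step 2: flows [0=1,0->3,1->2,3->2] -> levels [6 6 5 4]
Step 3: flows [0=1,0->3,1->2,2->3] -> levels [5 5 5 6]
Step 4: flows [0=1,3->0,1=2,3->2] -> levels [6 5 6 4]
Step 5: flows [0->1,0->3,2->1,2->3] -> levels [4 7 4 6]

Answer: 4 7 4 6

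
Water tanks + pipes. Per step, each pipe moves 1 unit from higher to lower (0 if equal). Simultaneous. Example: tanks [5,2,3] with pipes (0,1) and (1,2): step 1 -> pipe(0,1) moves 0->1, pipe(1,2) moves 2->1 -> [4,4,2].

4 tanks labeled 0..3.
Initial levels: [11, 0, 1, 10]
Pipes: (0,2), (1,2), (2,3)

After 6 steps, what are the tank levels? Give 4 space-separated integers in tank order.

Answer: 6 6 4 6

Derivation:
Step 1: flows [0->2,2->1,3->2] -> levels [10 1 2 9]
Step 2: flows [0->2,2->1,3->2] -> levels [9 2 3 8]
Step 3: flows [0->2,2->1,3->2] -> levels [8 3 4 7]
Step 4: flows [0->2,2->1,3->2] -> levels [7 4 5 6]
Step 5: flows [0->2,2->1,3->2] -> levels [6 5 6 5]
Step 6: flows [0=2,2->1,2->3] -> levels [6 6 4 6]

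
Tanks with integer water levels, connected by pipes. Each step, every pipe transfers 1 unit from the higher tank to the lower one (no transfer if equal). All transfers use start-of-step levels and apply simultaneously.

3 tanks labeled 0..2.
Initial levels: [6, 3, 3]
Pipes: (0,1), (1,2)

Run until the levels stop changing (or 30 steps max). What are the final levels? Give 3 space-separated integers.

Answer: 4 4 4

Derivation:
Step 1: flows [0->1,1=2] -> levels [5 4 3]
Step 2: flows [0->1,1->2] -> levels [4 4 4]
Step 3: flows [0=1,1=2] -> levels [4 4 4]
  -> stable (no change)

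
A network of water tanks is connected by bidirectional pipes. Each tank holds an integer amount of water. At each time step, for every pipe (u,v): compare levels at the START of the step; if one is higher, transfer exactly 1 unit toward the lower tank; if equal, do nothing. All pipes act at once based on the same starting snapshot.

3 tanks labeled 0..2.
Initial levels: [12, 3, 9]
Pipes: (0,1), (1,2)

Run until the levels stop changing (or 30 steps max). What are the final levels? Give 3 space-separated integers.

Answer: 8 8 8

Derivation:
Step 1: flows [0->1,2->1] -> levels [11 5 8]
Step 2: flows [0->1,2->1] -> levels [10 7 7]
Step 3: flows [0->1,1=2] -> levels [9 8 7]
Step 4: flows [0->1,1->2] -> levels [8 8 8]
Step 5: flows [0=1,1=2] -> levels [8 8 8]
  -> stable (no change)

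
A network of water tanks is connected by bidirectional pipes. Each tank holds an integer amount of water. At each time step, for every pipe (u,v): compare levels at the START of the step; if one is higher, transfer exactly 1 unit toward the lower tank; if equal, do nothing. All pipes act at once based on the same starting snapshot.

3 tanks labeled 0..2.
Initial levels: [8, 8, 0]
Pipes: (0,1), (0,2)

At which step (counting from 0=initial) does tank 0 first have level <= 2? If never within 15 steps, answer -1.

Answer: -1

Derivation:
Step 1: flows [0=1,0->2] -> levels [7 8 1]
Step 2: flows [1->0,0->2] -> levels [7 7 2]
Step 3: flows [0=1,0->2] -> levels [6 7 3]
Step 4: flows [1->0,0->2] -> levels [6 6 4]
Step 5: flows [0=1,0->2] -> levels [5 6 5]
Step 6: flows [1->0,0=2] -> levels [6 5 5]
Step 7: flows [0->1,0->2] -> levels [4 6 6]
Step 8: flows [1->0,2->0] -> levels [6 5 5]
  -> period-2 cycle (repeats step 6); tank 0 never drops to <=2
Tank 0 never reaches <=2 within 15 steps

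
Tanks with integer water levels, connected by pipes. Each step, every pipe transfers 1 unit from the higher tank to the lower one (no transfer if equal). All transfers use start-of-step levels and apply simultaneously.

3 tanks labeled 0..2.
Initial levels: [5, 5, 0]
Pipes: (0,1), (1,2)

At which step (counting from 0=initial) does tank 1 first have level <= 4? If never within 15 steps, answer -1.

Step 1: flows [0=1,1->2] -> levels [5 4 1]
Tank 1 first reaches <=4 at step 1

Answer: 1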